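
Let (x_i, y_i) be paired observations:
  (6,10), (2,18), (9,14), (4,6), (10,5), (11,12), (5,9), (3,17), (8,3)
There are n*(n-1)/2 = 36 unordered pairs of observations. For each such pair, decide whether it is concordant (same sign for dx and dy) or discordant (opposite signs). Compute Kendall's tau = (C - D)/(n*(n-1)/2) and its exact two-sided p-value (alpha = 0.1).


Step 1: Enumerate the 36 unordered pairs (i,j) with i<j and classify each by sign(x_j-x_i) * sign(y_j-y_i).
  (1,2):dx=-4,dy=+8->D; (1,3):dx=+3,dy=+4->C; (1,4):dx=-2,dy=-4->C; (1,5):dx=+4,dy=-5->D
  (1,6):dx=+5,dy=+2->C; (1,7):dx=-1,dy=-1->C; (1,8):dx=-3,dy=+7->D; (1,9):dx=+2,dy=-7->D
  (2,3):dx=+7,dy=-4->D; (2,4):dx=+2,dy=-12->D; (2,5):dx=+8,dy=-13->D; (2,6):dx=+9,dy=-6->D
  (2,7):dx=+3,dy=-9->D; (2,8):dx=+1,dy=-1->D; (2,9):dx=+6,dy=-15->D; (3,4):dx=-5,dy=-8->C
  (3,5):dx=+1,dy=-9->D; (3,6):dx=+2,dy=-2->D; (3,7):dx=-4,dy=-5->C; (3,8):dx=-6,dy=+3->D
  (3,9):dx=-1,dy=-11->C; (4,5):dx=+6,dy=-1->D; (4,6):dx=+7,dy=+6->C; (4,7):dx=+1,dy=+3->C
  (4,8):dx=-1,dy=+11->D; (4,9):dx=+4,dy=-3->D; (5,6):dx=+1,dy=+7->C; (5,7):dx=-5,dy=+4->D
  (5,8):dx=-7,dy=+12->D; (5,9):dx=-2,dy=-2->C; (6,7):dx=-6,dy=-3->C; (6,8):dx=-8,dy=+5->D
  (6,9):dx=-3,dy=-9->C; (7,8):dx=-2,dy=+8->D; (7,9):dx=+3,dy=-6->D; (8,9):dx=+5,dy=-14->D
Step 2: C = 13, D = 23, total pairs = 36.
Step 3: tau = (C - D)/(n(n-1)/2) = (13 - 23)/36 = -0.277778.
Step 4: Exact two-sided p-value (enumerate n! = 362880 permutations of y under H0): p = 0.358488.
Step 5: alpha = 0.1. fail to reject H0.

tau_b = -0.2778 (C=13, D=23), p = 0.358488, fail to reject H0.


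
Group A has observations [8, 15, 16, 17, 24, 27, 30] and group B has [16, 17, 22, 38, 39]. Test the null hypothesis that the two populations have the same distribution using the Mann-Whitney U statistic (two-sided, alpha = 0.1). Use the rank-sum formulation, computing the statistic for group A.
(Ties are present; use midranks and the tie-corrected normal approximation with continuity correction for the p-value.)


Step 1: Combine and sort all 12 observations; assign midranks.
sorted (value, group): (8,X), (15,X), (16,X), (16,Y), (17,X), (17,Y), (22,Y), (24,X), (27,X), (30,X), (38,Y), (39,Y)
ranks: 8->1, 15->2, 16->3.5, 16->3.5, 17->5.5, 17->5.5, 22->7, 24->8, 27->9, 30->10, 38->11, 39->12
Step 2: Rank sum for X: R1 = 1 + 2 + 3.5 + 5.5 + 8 + 9 + 10 = 39.
Step 3: U_X = R1 - n1(n1+1)/2 = 39 - 7*8/2 = 39 - 28 = 11.
       U_Y = n1*n2 - U_X = 35 - 11 = 24.
Step 4: Ties are present, so use the tie-corrected normal approximation (with continuity correction) for the p-value.
Step 5: p-value = 0.328162; compare to alpha = 0.1. fail to reject H0.

U_X = 11, p = 0.328162, fail to reject H0 at alpha = 0.1.


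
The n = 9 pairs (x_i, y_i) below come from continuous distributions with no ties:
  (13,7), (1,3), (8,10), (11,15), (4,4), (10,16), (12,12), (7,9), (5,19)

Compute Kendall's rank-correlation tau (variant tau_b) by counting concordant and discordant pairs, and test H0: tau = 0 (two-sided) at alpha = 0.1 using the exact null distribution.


Step 1: Enumerate the 36 unordered pairs (i,j) with i<j and classify each by sign(x_j-x_i) * sign(y_j-y_i).
  (1,2):dx=-12,dy=-4->C; (1,3):dx=-5,dy=+3->D; (1,4):dx=-2,dy=+8->D; (1,5):dx=-9,dy=-3->C
  (1,6):dx=-3,dy=+9->D; (1,7):dx=-1,dy=+5->D; (1,8):dx=-6,dy=+2->D; (1,9):dx=-8,dy=+12->D
  (2,3):dx=+7,dy=+7->C; (2,4):dx=+10,dy=+12->C; (2,5):dx=+3,dy=+1->C; (2,6):dx=+9,dy=+13->C
  (2,7):dx=+11,dy=+9->C; (2,8):dx=+6,dy=+6->C; (2,9):dx=+4,dy=+16->C; (3,4):dx=+3,dy=+5->C
  (3,5):dx=-4,dy=-6->C; (3,6):dx=+2,dy=+6->C; (3,7):dx=+4,dy=+2->C; (3,8):dx=-1,dy=-1->C
  (3,9):dx=-3,dy=+9->D; (4,5):dx=-7,dy=-11->C; (4,6):dx=-1,dy=+1->D; (4,7):dx=+1,dy=-3->D
  (4,8):dx=-4,dy=-6->C; (4,9):dx=-6,dy=+4->D; (5,6):dx=+6,dy=+12->C; (5,7):dx=+8,dy=+8->C
  (5,8):dx=+3,dy=+5->C; (5,9):dx=+1,dy=+15->C; (6,7):dx=+2,dy=-4->D; (6,8):dx=-3,dy=-7->C
  (6,9):dx=-5,dy=+3->D; (7,8):dx=-5,dy=-3->C; (7,9):dx=-7,dy=+7->D; (8,9):dx=-2,dy=+10->D
Step 2: C = 22, D = 14, total pairs = 36.
Step 3: tau = (C - D)/(n(n-1)/2) = (22 - 14)/36 = 0.222222.
Step 4: Exact two-sided p-value (enumerate n! = 362880 permutations of y under H0): p = 0.476709.
Step 5: alpha = 0.1. fail to reject H0.

tau_b = 0.2222 (C=22, D=14), p = 0.476709, fail to reject H0.


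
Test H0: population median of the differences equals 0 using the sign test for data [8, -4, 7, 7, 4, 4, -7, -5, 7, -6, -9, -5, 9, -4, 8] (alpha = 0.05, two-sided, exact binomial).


Step 1: Discard zero differences. Original n = 15; n_eff = number of nonzero differences = 15.
Nonzero differences (with sign): +8, -4, +7, +7, +4, +4, -7, -5, +7, -6, -9, -5, +9, -4, +8
Step 2: Count signs: positive = 8, negative = 7.
Step 3: Under H0: P(positive) = 0.5, so the number of positives S ~ Bin(15, 0.5).
Step 4: Two-sided exact p-value = sum of Bin(15,0.5) probabilities at or below the observed probability = 1.000000.
Step 5: alpha = 0.05. fail to reject H0.

n_eff = 15, pos = 8, neg = 7, p = 1.000000, fail to reject H0.


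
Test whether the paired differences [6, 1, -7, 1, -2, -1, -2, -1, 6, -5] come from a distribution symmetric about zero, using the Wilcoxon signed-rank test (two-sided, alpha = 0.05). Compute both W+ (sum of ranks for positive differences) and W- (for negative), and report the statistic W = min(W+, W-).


Step 1: Drop any zero differences (none here) and take |d_i|.
|d| = [6, 1, 7, 1, 2, 1, 2, 1, 6, 5]
Step 2: Midrank |d_i| (ties get averaged ranks).
ranks: |6|->8.5, |1|->2.5, |7|->10, |1|->2.5, |2|->5.5, |1|->2.5, |2|->5.5, |1|->2.5, |6|->8.5, |5|->7
Step 3: Attach original signs; sum ranks with positive sign and with negative sign.
W+ = 8.5 + 2.5 + 2.5 + 8.5 = 22
W- = 10 + 5.5 + 2.5 + 5.5 + 2.5 + 7 = 33
(Check: W+ + W- = 55 should equal n(n+1)/2 = 55.)
Step 4: Test statistic W = min(W+, W-) = 22.
Step 5: Ties in |d|, so use the tie-corrected normal approximation.
        E[W] = n(n+1)/4 = 10*11/4 = 27.5.
        Tie groups: |d|=1 (t=4), |d|=2 (t=2), |d|=6 (t=2); sum(t^3 - t) = 72.
        Var[W] = n(n+1)(2n+1)/24 - sum(t^3-t)/48 = 2310/24 - 72/48 = 94.75.
        z = (W - E[W]) / sqrt(Var[W]) = (22 - 27.5) / 9.7340 = -0.5650.
        Two-sided p = 2*Phi(z) = 0.572052.
Step 6: alpha = 0.05. fail to reject H0.

W+ = 22, W- = 33, W = min = 22, p = 0.572052, fail to reject H0.


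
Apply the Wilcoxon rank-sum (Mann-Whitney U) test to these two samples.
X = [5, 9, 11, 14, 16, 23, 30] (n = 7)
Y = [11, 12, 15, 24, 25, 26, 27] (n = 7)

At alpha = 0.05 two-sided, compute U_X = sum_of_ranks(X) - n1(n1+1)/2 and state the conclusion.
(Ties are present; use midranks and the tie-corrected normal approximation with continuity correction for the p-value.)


Step 1: Combine and sort all 14 observations; assign midranks.
sorted (value, group): (5,X), (9,X), (11,X), (11,Y), (12,Y), (14,X), (15,Y), (16,X), (23,X), (24,Y), (25,Y), (26,Y), (27,Y), (30,X)
ranks: 5->1, 9->2, 11->3.5, 11->3.5, 12->5, 14->6, 15->7, 16->8, 23->9, 24->10, 25->11, 26->12, 27->13, 30->14
Step 2: Rank sum for X: R1 = 1 + 2 + 3.5 + 6 + 8 + 9 + 14 = 43.5.
Step 3: U_X = R1 - n1(n1+1)/2 = 43.5 - 7*8/2 = 43.5 - 28 = 15.5.
       U_Y = n1*n2 - U_X = 49 - 15.5 = 33.5.
Step 4: Ties are present, so use the tie-corrected normal approximation (with continuity correction) for the p-value.
Step 5: p-value = 0.276911; compare to alpha = 0.05. fail to reject H0.

U_X = 15.5, p = 0.276911, fail to reject H0 at alpha = 0.05.


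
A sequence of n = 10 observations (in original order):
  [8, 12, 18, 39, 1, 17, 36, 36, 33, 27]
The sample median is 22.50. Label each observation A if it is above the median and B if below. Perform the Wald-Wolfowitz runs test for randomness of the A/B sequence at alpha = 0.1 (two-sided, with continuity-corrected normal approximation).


Step 1: Compute median = 22.50; label A = above, B = below.
Labels in order: BBBABBAAAA  (n_A = 5, n_B = 5)
Step 2: Count runs R = 4.
Step 3: Under H0 (random ordering), E[R] = 2*n_A*n_B/(n_A+n_B) + 1 = 2*5*5/10 + 1 = 6.0000.
        Var[R] = 2*n_A*n_B*(2*n_A*n_B - n_A - n_B) / ((n_A+n_B)^2 * (n_A+n_B-1)) = 2000/900 = 2.2222.
        SD[R] = 1.4907.
Step 4: Continuity-corrected z = (R + 0.5 - E[R]) / SD[R] = (4 + 0.5 - 6.0000) / 1.4907 = -1.0062.
Step 5: Two-sided p-value via normal approximation = 2*(1 - Phi(|z|)) = 0.314305.
Step 6: alpha = 0.1. fail to reject H0.

R = 4, z = -1.0062, p = 0.314305, fail to reject H0.


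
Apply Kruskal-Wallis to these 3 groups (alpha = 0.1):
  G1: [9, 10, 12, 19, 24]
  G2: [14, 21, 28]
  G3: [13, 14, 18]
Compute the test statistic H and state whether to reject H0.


Step 1: Combine all N = 11 observations and assign midranks.
sorted (value, group, rank): (9,G1,1), (10,G1,2), (12,G1,3), (13,G3,4), (14,G2,5.5), (14,G3,5.5), (18,G3,7), (19,G1,8), (21,G2,9), (24,G1,10), (28,G2,11)
Step 2: Sum ranks within each group.
R_1 = 24 (n_1 = 5)
R_2 = 25.5 (n_2 = 3)
R_3 = 16.5 (n_3 = 3)
Step 3: H = 12/(N(N+1)) * sum(R_i^2/n_i) - 3(N+1)
     = 12/(11*12) * (24^2/5 + 25.5^2/3 + 16.5^2/3) - 3*12
     = 0.090909 * 422.7 - 36
     = 2.427273.
Step 4: Ties present; correction factor C = 1 - 6/(11^3 - 11) = 0.995455. Corrected H = 2.427273 / 0.995455 = 2.438356.
Step 5: Under H0, H ~ chi^2(2); p-value = 0.295473.
Step 6: alpha = 0.1. fail to reject H0.

H = 2.4384, df = 2, p = 0.295473, fail to reject H0.


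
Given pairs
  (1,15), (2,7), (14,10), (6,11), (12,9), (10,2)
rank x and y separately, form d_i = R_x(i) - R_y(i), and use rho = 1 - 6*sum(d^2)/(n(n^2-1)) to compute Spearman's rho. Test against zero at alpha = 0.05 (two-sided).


Step 1: Rank x and y separately (midranks; no ties here).
rank(x): 1->1, 2->2, 14->6, 6->3, 12->5, 10->4
rank(y): 15->6, 7->2, 10->4, 11->5, 9->3, 2->1
Step 2: d_i = R_x(i) - R_y(i); compute d_i^2.
  (1-6)^2=25, (2-2)^2=0, (6-4)^2=4, (3-5)^2=4, (5-3)^2=4, (4-1)^2=9
sum(d^2) = 46.
Step 3: rho = 1 - 6*46 / (6*(6^2 - 1)) = 1 - 276/210 = -0.314286.
Step 4: Under H0, t = rho * sqrt((n-2)/(1-rho^2)) = -0.6621 ~ t(4).
Step 5: Two-sided p-value from the t-distribution with 4 df = 0.544093.
Step 6: alpha = 0.05. fail to reject H0.

rho = -0.3143, p = 0.544093, fail to reject H0 at alpha = 0.05.


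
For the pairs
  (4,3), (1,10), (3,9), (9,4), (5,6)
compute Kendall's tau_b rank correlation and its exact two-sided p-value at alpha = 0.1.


Step 1: Enumerate the 10 unordered pairs (i,j) with i<j and classify each by sign(x_j-x_i) * sign(y_j-y_i).
  (1,2):dx=-3,dy=+7->D; (1,3):dx=-1,dy=+6->D; (1,4):dx=+5,dy=+1->C; (1,5):dx=+1,dy=+3->C
  (2,3):dx=+2,dy=-1->D; (2,4):dx=+8,dy=-6->D; (2,5):dx=+4,dy=-4->D; (3,4):dx=+6,dy=-5->D
  (3,5):dx=+2,dy=-3->D; (4,5):dx=-4,dy=+2->D
Step 2: C = 2, D = 8, total pairs = 10.
Step 3: tau = (C - D)/(n(n-1)/2) = (2 - 8)/10 = -0.600000.
Step 4: Exact two-sided p-value (enumerate n! = 120 permutations of y under H0): p = 0.233333.
Step 5: alpha = 0.1. fail to reject H0.

tau_b = -0.6000 (C=2, D=8), p = 0.233333, fail to reject H0.


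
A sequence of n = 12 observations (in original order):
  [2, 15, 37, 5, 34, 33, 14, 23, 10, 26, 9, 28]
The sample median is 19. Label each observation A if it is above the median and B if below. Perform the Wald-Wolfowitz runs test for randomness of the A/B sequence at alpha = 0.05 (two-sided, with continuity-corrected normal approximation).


Step 1: Compute median = 19; label A = above, B = below.
Labels in order: BBABAABABABA  (n_A = 6, n_B = 6)
Step 2: Count runs R = 10.
Step 3: Under H0 (random ordering), E[R] = 2*n_A*n_B/(n_A+n_B) + 1 = 2*6*6/12 + 1 = 7.0000.
        Var[R] = 2*n_A*n_B*(2*n_A*n_B - n_A - n_B) / ((n_A+n_B)^2 * (n_A+n_B-1)) = 4320/1584 = 2.7273.
        SD[R] = 1.6514.
Step 4: Continuity-corrected z = (R - 0.5 - E[R]) / SD[R] = (10 - 0.5 - 7.0000) / 1.6514 = 1.5138.
Step 5: Two-sided p-value via normal approximation = 2*(1 - Phi(|z|)) = 0.130070.
Step 6: alpha = 0.05. fail to reject H0.

R = 10, z = 1.5138, p = 0.130070, fail to reject H0.


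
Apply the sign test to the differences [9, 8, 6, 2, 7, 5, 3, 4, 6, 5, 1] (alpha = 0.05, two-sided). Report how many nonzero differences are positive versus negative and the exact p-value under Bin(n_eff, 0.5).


Step 1: Discard zero differences. Original n = 11; n_eff = number of nonzero differences = 11.
Nonzero differences (with sign): +9, +8, +6, +2, +7, +5, +3, +4, +6, +5, +1
Step 2: Count signs: positive = 11, negative = 0.
Step 3: Under H0: P(positive) = 0.5, so the number of positives S ~ Bin(11, 0.5).
Step 4: Two-sided exact p-value = sum of Bin(11,0.5) probabilities at or below the observed probability = 0.000977.
Step 5: alpha = 0.05. reject H0.

n_eff = 11, pos = 11, neg = 0, p = 0.000977, reject H0.


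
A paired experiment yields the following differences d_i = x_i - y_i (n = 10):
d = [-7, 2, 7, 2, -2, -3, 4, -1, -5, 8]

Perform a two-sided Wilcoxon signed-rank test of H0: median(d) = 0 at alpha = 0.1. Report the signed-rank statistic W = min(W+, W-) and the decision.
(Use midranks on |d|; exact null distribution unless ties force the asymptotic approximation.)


Step 1: Drop any zero differences (none here) and take |d_i|.
|d| = [7, 2, 7, 2, 2, 3, 4, 1, 5, 8]
Step 2: Midrank |d_i| (ties get averaged ranks).
ranks: |7|->8.5, |2|->3, |7|->8.5, |2|->3, |2|->3, |3|->5, |4|->6, |1|->1, |5|->7, |8|->10
Step 3: Attach original signs; sum ranks with positive sign and with negative sign.
W+ = 3 + 8.5 + 3 + 6 + 10 = 30.5
W- = 8.5 + 3 + 5 + 1 + 7 = 24.5
(Check: W+ + W- = 55 should equal n(n+1)/2 = 55.)
Step 4: Test statistic W = min(W+, W-) = 24.5.
Step 5: Ties in |d|, so use the tie-corrected normal approximation.
        E[W] = n(n+1)/4 = 10*11/4 = 27.5.
        Tie groups: |d|=2 (t=3), |d|=7 (t=2); sum(t^3 - t) = 30.
        Var[W] = n(n+1)(2n+1)/24 - sum(t^3-t)/48 = 2310/24 - 30/48 = 95.625.
        z = (W - E[W]) / sqrt(Var[W]) = (24.5 - 27.5) / 9.7788 = -0.3068.
        Two-sided p = 2*Phi(z) = 0.759006.
Step 6: alpha = 0.1. fail to reject H0.

W+ = 30.5, W- = 24.5, W = min = 24.5, p = 0.759006, fail to reject H0.


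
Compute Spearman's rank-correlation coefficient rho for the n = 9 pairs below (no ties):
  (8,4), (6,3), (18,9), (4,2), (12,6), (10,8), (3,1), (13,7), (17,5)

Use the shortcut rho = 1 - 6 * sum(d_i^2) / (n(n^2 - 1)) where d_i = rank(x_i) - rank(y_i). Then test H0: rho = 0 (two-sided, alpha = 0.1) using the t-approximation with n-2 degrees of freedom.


Step 1: Rank x and y separately (midranks; no ties here).
rank(x): 8->4, 6->3, 18->9, 4->2, 12->6, 10->5, 3->1, 13->7, 17->8
rank(y): 4->4, 3->3, 9->9, 2->2, 6->6, 8->8, 1->1, 7->7, 5->5
Step 2: d_i = R_x(i) - R_y(i); compute d_i^2.
  (4-4)^2=0, (3-3)^2=0, (9-9)^2=0, (2-2)^2=0, (6-6)^2=0, (5-8)^2=9, (1-1)^2=0, (7-7)^2=0, (8-5)^2=9
sum(d^2) = 18.
Step 3: rho = 1 - 6*18 / (9*(9^2 - 1)) = 1 - 108/720 = 0.850000.
Step 4: Under H0, t = rho * sqrt((n-2)/(1-rho^2)) = 4.2691 ~ t(7).
Step 5: Two-sided p-value from the t-distribution with 7 df = 0.003705.
Step 6: alpha = 0.1. reject H0.

rho = 0.8500, p = 0.003705, reject H0 at alpha = 0.1.


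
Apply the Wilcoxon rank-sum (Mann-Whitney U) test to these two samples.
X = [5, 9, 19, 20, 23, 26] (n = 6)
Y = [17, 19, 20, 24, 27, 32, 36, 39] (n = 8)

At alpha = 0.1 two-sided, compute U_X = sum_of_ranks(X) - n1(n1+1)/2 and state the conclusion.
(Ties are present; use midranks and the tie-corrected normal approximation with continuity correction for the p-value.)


Step 1: Combine and sort all 14 observations; assign midranks.
sorted (value, group): (5,X), (9,X), (17,Y), (19,X), (19,Y), (20,X), (20,Y), (23,X), (24,Y), (26,X), (27,Y), (32,Y), (36,Y), (39,Y)
ranks: 5->1, 9->2, 17->3, 19->4.5, 19->4.5, 20->6.5, 20->6.5, 23->8, 24->9, 26->10, 27->11, 32->12, 36->13, 39->14
Step 2: Rank sum for X: R1 = 1 + 2 + 4.5 + 6.5 + 8 + 10 = 32.
Step 3: U_X = R1 - n1(n1+1)/2 = 32 - 6*7/2 = 32 - 21 = 11.
       U_Y = n1*n2 - U_X = 48 - 11 = 37.
Step 4: Ties are present, so use the tie-corrected normal approximation (with continuity correction) for the p-value.
Step 5: p-value = 0.105813; compare to alpha = 0.1. fail to reject H0.

U_X = 11, p = 0.105813, fail to reject H0 at alpha = 0.1.


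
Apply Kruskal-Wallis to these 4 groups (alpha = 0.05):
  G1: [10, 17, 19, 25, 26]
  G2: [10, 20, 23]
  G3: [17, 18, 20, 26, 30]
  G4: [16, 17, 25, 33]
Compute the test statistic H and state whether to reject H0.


Step 1: Combine all N = 17 observations and assign midranks.
sorted (value, group, rank): (10,G1,1.5), (10,G2,1.5), (16,G4,3), (17,G1,5), (17,G3,5), (17,G4,5), (18,G3,7), (19,G1,8), (20,G2,9.5), (20,G3,9.5), (23,G2,11), (25,G1,12.5), (25,G4,12.5), (26,G1,14.5), (26,G3,14.5), (30,G3,16), (33,G4,17)
Step 2: Sum ranks within each group.
R_1 = 41.5 (n_1 = 5)
R_2 = 22 (n_2 = 3)
R_3 = 52 (n_3 = 5)
R_4 = 37.5 (n_4 = 4)
Step 3: H = 12/(N(N+1)) * sum(R_i^2/n_i) - 3(N+1)
     = 12/(17*18) * (41.5^2/5 + 22^2/3 + 52^2/5 + 37.5^2/4) - 3*18
     = 0.039216 * 1398.15 - 54
     = 0.829248.
Step 4: Ties present; correction factor C = 1 - 48/(17^3 - 17) = 0.990196. Corrected H = 0.829248 / 0.990196 = 0.837459.
Step 5: Under H0, H ~ chi^2(3); p-value = 0.840488.
Step 6: alpha = 0.05. fail to reject H0.

H = 0.8375, df = 3, p = 0.840488, fail to reject H0.


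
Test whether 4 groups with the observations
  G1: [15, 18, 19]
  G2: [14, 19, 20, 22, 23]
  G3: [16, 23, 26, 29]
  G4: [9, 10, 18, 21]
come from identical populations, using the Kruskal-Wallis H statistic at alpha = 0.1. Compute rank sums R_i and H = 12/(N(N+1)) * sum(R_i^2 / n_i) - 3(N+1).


Step 1: Combine all N = 16 observations and assign midranks.
sorted (value, group, rank): (9,G4,1), (10,G4,2), (14,G2,3), (15,G1,4), (16,G3,5), (18,G1,6.5), (18,G4,6.5), (19,G1,8.5), (19,G2,8.5), (20,G2,10), (21,G4,11), (22,G2,12), (23,G2,13.5), (23,G3,13.5), (26,G3,15), (29,G3,16)
Step 2: Sum ranks within each group.
R_1 = 19 (n_1 = 3)
R_2 = 47 (n_2 = 5)
R_3 = 49.5 (n_3 = 4)
R_4 = 20.5 (n_4 = 4)
Step 3: H = 12/(N(N+1)) * sum(R_i^2/n_i) - 3(N+1)
     = 12/(16*17) * (19^2/3 + 47^2/5 + 49.5^2/4 + 20.5^2/4) - 3*17
     = 0.044118 * 1279.76 - 51
     = 5.459926.
Step 4: Ties present; correction factor C = 1 - 18/(16^3 - 16) = 0.995588. Corrected H = 5.459926 / 0.995588 = 5.484121.
Step 5: Under H0, H ~ chi^2(3); p-value = 0.139591.
Step 6: alpha = 0.1. fail to reject H0.

H = 5.4841, df = 3, p = 0.139591, fail to reject H0.


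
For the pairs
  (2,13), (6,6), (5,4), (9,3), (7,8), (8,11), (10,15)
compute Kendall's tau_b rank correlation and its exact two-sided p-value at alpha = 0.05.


Step 1: Enumerate the 21 unordered pairs (i,j) with i<j and classify each by sign(x_j-x_i) * sign(y_j-y_i).
  (1,2):dx=+4,dy=-7->D; (1,3):dx=+3,dy=-9->D; (1,4):dx=+7,dy=-10->D; (1,5):dx=+5,dy=-5->D
  (1,6):dx=+6,dy=-2->D; (1,7):dx=+8,dy=+2->C; (2,3):dx=-1,dy=-2->C; (2,4):dx=+3,dy=-3->D
  (2,5):dx=+1,dy=+2->C; (2,6):dx=+2,dy=+5->C; (2,7):dx=+4,dy=+9->C; (3,4):dx=+4,dy=-1->D
  (3,5):dx=+2,dy=+4->C; (3,6):dx=+3,dy=+7->C; (3,7):dx=+5,dy=+11->C; (4,5):dx=-2,dy=+5->D
  (4,6):dx=-1,dy=+8->D; (4,7):dx=+1,dy=+12->C; (5,6):dx=+1,dy=+3->C; (5,7):dx=+3,dy=+7->C
  (6,7):dx=+2,dy=+4->C
Step 2: C = 12, D = 9, total pairs = 21.
Step 3: tau = (C - D)/(n(n-1)/2) = (12 - 9)/21 = 0.142857.
Step 4: Exact two-sided p-value (enumerate n! = 5040 permutations of y under H0): p = 0.772619.
Step 5: alpha = 0.05. fail to reject H0.

tau_b = 0.1429 (C=12, D=9), p = 0.772619, fail to reject H0.


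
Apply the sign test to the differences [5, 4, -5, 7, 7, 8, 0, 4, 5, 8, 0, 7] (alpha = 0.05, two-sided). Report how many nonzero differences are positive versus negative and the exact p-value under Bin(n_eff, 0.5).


Step 1: Discard zero differences. Original n = 12; n_eff = number of nonzero differences = 10.
Nonzero differences (with sign): +5, +4, -5, +7, +7, +8, +4, +5, +8, +7
Step 2: Count signs: positive = 9, negative = 1.
Step 3: Under H0: P(positive) = 0.5, so the number of positives S ~ Bin(10, 0.5).
Step 4: Two-sided exact p-value = sum of Bin(10,0.5) probabilities at or below the observed probability = 0.021484.
Step 5: alpha = 0.05. reject H0.

n_eff = 10, pos = 9, neg = 1, p = 0.021484, reject H0.


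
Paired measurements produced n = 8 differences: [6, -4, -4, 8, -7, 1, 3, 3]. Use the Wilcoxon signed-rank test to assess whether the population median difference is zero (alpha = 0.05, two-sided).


Step 1: Drop any zero differences (none here) and take |d_i|.
|d| = [6, 4, 4, 8, 7, 1, 3, 3]
Step 2: Midrank |d_i| (ties get averaged ranks).
ranks: |6|->6, |4|->4.5, |4|->4.5, |8|->8, |7|->7, |1|->1, |3|->2.5, |3|->2.5
Step 3: Attach original signs; sum ranks with positive sign and with negative sign.
W+ = 6 + 8 + 1 + 2.5 + 2.5 = 20
W- = 4.5 + 4.5 + 7 = 16
(Check: W+ + W- = 36 should equal n(n+1)/2 = 36.)
Step 4: Test statistic W = min(W+, W-) = 16.
Step 5: Ties in |d|, so use the tie-corrected normal approximation.
        E[W] = n(n+1)/4 = 8*9/4 = 18.
        Tie groups: |d|=3 (t=2), |d|=4 (t=2); sum(t^3 - t) = 12.
        Var[W] = n(n+1)(2n+1)/24 - sum(t^3-t)/48 = 1224/24 - 12/48 = 50.75.
        z = (W - E[W]) / sqrt(Var[W]) = (16 - 18) / 7.1239 = -0.2807.
        Two-sided p = 2*Phi(z) = 0.778906.
Step 6: alpha = 0.05. fail to reject H0.

W+ = 20, W- = 16, W = min = 16, p = 0.778906, fail to reject H0.


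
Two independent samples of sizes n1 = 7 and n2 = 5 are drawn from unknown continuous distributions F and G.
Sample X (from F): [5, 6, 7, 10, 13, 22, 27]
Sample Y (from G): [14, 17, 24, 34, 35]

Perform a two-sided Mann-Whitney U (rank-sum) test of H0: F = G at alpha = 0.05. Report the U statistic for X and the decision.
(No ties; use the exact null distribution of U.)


Step 1: Combine and sort all 12 observations; assign midranks.
sorted (value, group): (5,X), (6,X), (7,X), (10,X), (13,X), (14,Y), (17,Y), (22,X), (24,Y), (27,X), (34,Y), (35,Y)
ranks: 5->1, 6->2, 7->3, 10->4, 13->5, 14->6, 17->7, 22->8, 24->9, 27->10, 34->11, 35->12
Step 2: Rank sum for X: R1 = 1 + 2 + 3 + 4 + 5 + 8 + 10 = 33.
Step 3: U_X = R1 - n1(n1+1)/2 = 33 - 7*8/2 = 33 - 28 = 5.
       U_Y = n1*n2 - U_X = 35 - 5 = 30.
Step 4: No ties, so the exact null distribution of U (based on enumerating the C(12,7) = 792 equally likely rank assignments) gives the two-sided p-value.
Step 5: p-value = 0.047980; compare to alpha = 0.05. reject H0.

U_X = 5, p = 0.047980, reject H0 at alpha = 0.05.


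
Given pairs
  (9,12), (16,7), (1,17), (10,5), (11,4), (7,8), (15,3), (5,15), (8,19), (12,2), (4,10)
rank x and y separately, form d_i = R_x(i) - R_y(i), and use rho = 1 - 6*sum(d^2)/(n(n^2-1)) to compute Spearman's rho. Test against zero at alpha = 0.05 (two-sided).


Step 1: Rank x and y separately (midranks; no ties here).
rank(x): 9->6, 16->11, 1->1, 10->7, 11->8, 7->4, 15->10, 5->3, 8->5, 12->9, 4->2
rank(y): 12->8, 7->5, 17->10, 5->4, 4->3, 8->6, 3->2, 15->9, 19->11, 2->1, 10->7
Step 2: d_i = R_x(i) - R_y(i); compute d_i^2.
  (6-8)^2=4, (11-5)^2=36, (1-10)^2=81, (7-4)^2=9, (8-3)^2=25, (4-6)^2=4, (10-2)^2=64, (3-9)^2=36, (5-11)^2=36, (9-1)^2=64, (2-7)^2=25
sum(d^2) = 384.
Step 3: rho = 1 - 6*384 / (11*(11^2 - 1)) = 1 - 2304/1320 = -0.745455.
Step 4: Under H0, t = rho * sqrt((n-2)/(1-rho^2)) = -3.3551 ~ t(9).
Step 5: Two-sided p-value from the t-distribution with 9 df = 0.008455.
Step 6: alpha = 0.05. reject H0.

rho = -0.7455, p = 0.008455, reject H0 at alpha = 0.05.


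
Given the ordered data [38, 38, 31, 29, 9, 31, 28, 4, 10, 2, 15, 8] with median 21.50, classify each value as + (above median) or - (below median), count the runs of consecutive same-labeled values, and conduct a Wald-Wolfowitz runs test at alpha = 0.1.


Step 1: Compute median = 21.50; label A = above, B = below.
Labels in order: AAAABAABBBBB  (n_A = 6, n_B = 6)
Step 2: Count runs R = 4.
Step 3: Under H0 (random ordering), E[R] = 2*n_A*n_B/(n_A+n_B) + 1 = 2*6*6/12 + 1 = 7.0000.
        Var[R] = 2*n_A*n_B*(2*n_A*n_B - n_A - n_B) / ((n_A+n_B)^2 * (n_A+n_B-1)) = 4320/1584 = 2.7273.
        SD[R] = 1.6514.
Step 4: Continuity-corrected z = (R + 0.5 - E[R]) / SD[R] = (4 + 0.5 - 7.0000) / 1.6514 = -1.5138.
Step 5: Two-sided p-value via normal approximation = 2*(1 - Phi(|z|)) = 0.130070.
Step 6: alpha = 0.1. fail to reject H0.

R = 4, z = -1.5138, p = 0.130070, fail to reject H0.


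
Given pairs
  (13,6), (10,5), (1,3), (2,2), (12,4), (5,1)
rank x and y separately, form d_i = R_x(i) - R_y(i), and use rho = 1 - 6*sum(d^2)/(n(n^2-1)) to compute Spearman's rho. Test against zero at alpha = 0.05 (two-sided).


Step 1: Rank x and y separately (midranks; no ties here).
rank(x): 13->6, 10->4, 1->1, 2->2, 12->5, 5->3
rank(y): 6->6, 5->5, 3->3, 2->2, 4->4, 1->1
Step 2: d_i = R_x(i) - R_y(i); compute d_i^2.
  (6-6)^2=0, (4-5)^2=1, (1-3)^2=4, (2-2)^2=0, (5-4)^2=1, (3-1)^2=4
sum(d^2) = 10.
Step 3: rho = 1 - 6*10 / (6*(6^2 - 1)) = 1 - 60/210 = 0.714286.
Step 4: Under H0, t = rho * sqrt((n-2)/(1-rho^2)) = 2.0412 ~ t(4).
Step 5: Two-sided p-value from the t-distribution with 4 df = 0.110787.
Step 6: alpha = 0.05. fail to reject H0.

rho = 0.7143, p = 0.110787, fail to reject H0 at alpha = 0.05.


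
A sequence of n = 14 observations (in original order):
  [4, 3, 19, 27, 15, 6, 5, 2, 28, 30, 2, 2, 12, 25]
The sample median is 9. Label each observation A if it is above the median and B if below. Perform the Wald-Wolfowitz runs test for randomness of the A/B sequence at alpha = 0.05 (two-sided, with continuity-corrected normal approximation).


Step 1: Compute median = 9; label A = above, B = below.
Labels in order: BBAAABBBAABBAA  (n_A = 7, n_B = 7)
Step 2: Count runs R = 6.
Step 3: Under H0 (random ordering), E[R] = 2*n_A*n_B/(n_A+n_B) + 1 = 2*7*7/14 + 1 = 8.0000.
        Var[R] = 2*n_A*n_B*(2*n_A*n_B - n_A - n_B) / ((n_A+n_B)^2 * (n_A+n_B-1)) = 8232/2548 = 3.2308.
        SD[R] = 1.7974.
Step 4: Continuity-corrected z = (R + 0.5 - E[R]) / SD[R] = (6 + 0.5 - 8.0000) / 1.7974 = -0.8345.
Step 5: Two-sided p-value via normal approximation = 2*(1 - Phi(|z|)) = 0.403986.
Step 6: alpha = 0.05. fail to reject H0.

R = 6, z = -0.8345, p = 0.403986, fail to reject H0.


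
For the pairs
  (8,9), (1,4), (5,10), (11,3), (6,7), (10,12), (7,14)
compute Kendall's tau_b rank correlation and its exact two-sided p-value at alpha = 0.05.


Step 1: Enumerate the 21 unordered pairs (i,j) with i<j and classify each by sign(x_j-x_i) * sign(y_j-y_i).
  (1,2):dx=-7,dy=-5->C; (1,3):dx=-3,dy=+1->D; (1,4):dx=+3,dy=-6->D; (1,5):dx=-2,dy=-2->C
  (1,6):dx=+2,dy=+3->C; (1,7):dx=-1,dy=+5->D; (2,3):dx=+4,dy=+6->C; (2,4):dx=+10,dy=-1->D
  (2,5):dx=+5,dy=+3->C; (2,6):dx=+9,dy=+8->C; (2,7):dx=+6,dy=+10->C; (3,4):dx=+6,dy=-7->D
  (3,5):dx=+1,dy=-3->D; (3,6):dx=+5,dy=+2->C; (3,7):dx=+2,dy=+4->C; (4,5):dx=-5,dy=+4->D
  (4,6):dx=-1,dy=+9->D; (4,7):dx=-4,dy=+11->D; (5,6):dx=+4,dy=+5->C; (5,7):dx=+1,dy=+7->C
  (6,7):dx=-3,dy=+2->D
Step 2: C = 11, D = 10, total pairs = 21.
Step 3: tau = (C - D)/(n(n-1)/2) = (11 - 10)/21 = 0.047619.
Step 4: Exact two-sided p-value (enumerate n! = 5040 permutations of y under H0): p = 1.000000.
Step 5: alpha = 0.05. fail to reject H0.

tau_b = 0.0476 (C=11, D=10), p = 1.000000, fail to reject H0.


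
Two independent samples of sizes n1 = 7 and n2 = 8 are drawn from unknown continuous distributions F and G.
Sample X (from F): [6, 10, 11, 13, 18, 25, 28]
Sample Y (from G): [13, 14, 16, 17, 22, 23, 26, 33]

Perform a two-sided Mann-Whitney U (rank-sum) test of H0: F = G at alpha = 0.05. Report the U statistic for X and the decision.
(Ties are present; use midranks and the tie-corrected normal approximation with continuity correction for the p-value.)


Step 1: Combine and sort all 15 observations; assign midranks.
sorted (value, group): (6,X), (10,X), (11,X), (13,X), (13,Y), (14,Y), (16,Y), (17,Y), (18,X), (22,Y), (23,Y), (25,X), (26,Y), (28,X), (33,Y)
ranks: 6->1, 10->2, 11->3, 13->4.5, 13->4.5, 14->6, 16->7, 17->8, 18->9, 22->10, 23->11, 25->12, 26->13, 28->14, 33->15
Step 2: Rank sum for X: R1 = 1 + 2 + 3 + 4.5 + 9 + 12 + 14 = 45.5.
Step 3: U_X = R1 - n1(n1+1)/2 = 45.5 - 7*8/2 = 45.5 - 28 = 17.5.
       U_Y = n1*n2 - U_X = 56 - 17.5 = 38.5.
Step 4: Ties are present, so use the tie-corrected normal approximation (with continuity correction) for the p-value.
Step 5: p-value = 0.246738; compare to alpha = 0.05. fail to reject H0.

U_X = 17.5, p = 0.246738, fail to reject H0 at alpha = 0.05.


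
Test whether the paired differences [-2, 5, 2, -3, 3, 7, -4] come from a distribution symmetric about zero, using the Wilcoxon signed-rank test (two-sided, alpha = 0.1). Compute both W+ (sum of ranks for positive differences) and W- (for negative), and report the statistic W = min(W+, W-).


Step 1: Drop any zero differences (none here) and take |d_i|.
|d| = [2, 5, 2, 3, 3, 7, 4]
Step 2: Midrank |d_i| (ties get averaged ranks).
ranks: |2|->1.5, |5|->6, |2|->1.5, |3|->3.5, |3|->3.5, |7|->7, |4|->5
Step 3: Attach original signs; sum ranks with positive sign and with negative sign.
W+ = 6 + 1.5 + 3.5 + 7 = 18
W- = 1.5 + 3.5 + 5 = 10
(Check: W+ + W- = 28 should equal n(n+1)/2 = 28.)
Step 4: Test statistic W = min(W+, W-) = 10.
Step 5: Ties in |d|, so use the tie-corrected normal approximation.
        E[W] = n(n+1)/4 = 7*8/4 = 14.
        Tie groups: |d|=2 (t=2), |d|=3 (t=2); sum(t^3 - t) = 12.
        Var[W] = n(n+1)(2n+1)/24 - sum(t^3-t)/48 = 840/24 - 12/48 = 34.75.
        z = (W - E[W]) / sqrt(Var[W]) = (10 - 14) / 5.8949 = -0.6786.
        Two-sided p = 2*Phi(z) = 0.497422.
Step 6: alpha = 0.1. fail to reject H0.

W+ = 18, W- = 10, W = min = 10, p = 0.497422, fail to reject H0.


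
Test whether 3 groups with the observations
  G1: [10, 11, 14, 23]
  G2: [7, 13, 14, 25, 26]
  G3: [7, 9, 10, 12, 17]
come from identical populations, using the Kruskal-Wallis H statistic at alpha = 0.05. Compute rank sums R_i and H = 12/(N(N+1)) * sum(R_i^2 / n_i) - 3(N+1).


Step 1: Combine all N = 14 observations and assign midranks.
sorted (value, group, rank): (7,G2,1.5), (7,G3,1.5), (9,G3,3), (10,G1,4.5), (10,G3,4.5), (11,G1,6), (12,G3,7), (13,G2,8), (14,G1,9.5), (14,G2,9.5), (17,G3,11), (23,G1,12), (25,G2,13), (26,G2,14)
Step 2: Sum ranks within each group.
R_1 = 32 (n_1 = 4)
R_2 = 46 (n_2 = 5)
R_3 = 27 (n_3 = 5)
Step 3: H = 12/(N(N+1)) * sum(R_i^2/n_i) - 3(N+1)
     = 12/(14*15) * (32^2/4 + 46^2/5 + 27^2/5) - 3*15
     = 0.057143 * 825 - 45
     = 2.142857.
Step 4: Ties present; correction factor C = 1 - 18/(14^3 - 14) = 0.993407. Corrected H = 2.142857 / 0.993407 = 2.157080.
Step 5: Under H0, H ~ chi^2(2); p-value = 0.340092.
Step 6: alpha = 0.05. fail to reject H0.

H = 2.1571, df = 2, p = 0.340092, fail to reject H0.


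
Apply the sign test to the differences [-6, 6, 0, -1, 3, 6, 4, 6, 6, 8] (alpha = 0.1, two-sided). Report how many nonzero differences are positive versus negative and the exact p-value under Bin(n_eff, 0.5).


Step 1: Discard zero differences. Original n = 10; n_eff = number of nonzero differences = 9.
Nonzero differences (with sign): -6, +6, -1, +3, +6, +4, +6, +6, +8
Step 2: Count signs: positive = 7, negative = 2.
Step 3: Under H0: P(positive) = 0.5, so the number of positives S ~ Bin(9, 0.5).
Step 4: Two-sided exact p-value = sum of Bin(9,0.5) probabilities at or below the observed probability = 0.179688.
Step 5: alpha = 0.1. fail to reject H0.

n_eff = 9, pos = 7, neg = 2, p = 0.179688, fail to reject H0.


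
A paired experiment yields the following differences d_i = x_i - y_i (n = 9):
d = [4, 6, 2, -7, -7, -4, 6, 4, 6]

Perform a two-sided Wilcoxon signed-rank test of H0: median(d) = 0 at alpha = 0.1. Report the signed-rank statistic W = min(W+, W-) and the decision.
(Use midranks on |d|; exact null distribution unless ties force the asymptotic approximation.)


Step 1: Drop any zero differences (none here) and take |d_i|.
|d| = [4, 6, 2, 7, 7, 4, 6, 4, 6]
Step 2: Midrank |d_i| (ties get averaged ranks).
ranks: |4|->3, |6|->6, |2|->1, |7|->8.5, |7|->8.5, |4|->3, |6|->6, |4|->3, |6|->6
Step 3: Attach original signs; sum ranks with positive sign and with negative sign.
W+ = 3 + 6 + 1 + 6 + 3 + 6 = 25
W- = 8.5 + 8.5 + 3 = 20
(Check: W+ + W- = 45 should equal n(n+1)/2 = 45.)
Step 4: Test statistic W = min(W+, W-) = 20.
Step 5: Ties in |d|, so use the tie-corrected normal approximation.
        E[W] = n(n+1)/4 = 9*10/4 = 22.5.
        Tie groups: |d|=4 (t=3), |d|=6 (t=3), |d|=7 (t=2); sum(t^3 - t) = 54.
        Var[W] = n(n+1)(2n+1)/24 - sum(t^3-t)/48 = 1710/24 - 54/48 = 70.125.
        z = (W - E[W]) / sqrt(Var[W]) = (20 - 22.5) / 8.3741 = -0.2985.
        Two-sided p = 2*Phi(z) = 0.765291.
Step 6: alpha = 0.1. fail to reject H0.

W+ = 25, W- = 20, W = min = 20, p = 0.765291, fail to reject H0.


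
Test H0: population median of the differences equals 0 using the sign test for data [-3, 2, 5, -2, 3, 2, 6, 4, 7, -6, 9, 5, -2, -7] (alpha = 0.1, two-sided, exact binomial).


Step 1: Discard zero differences. Original n = 14; n_eff = number of nonzero differences = 14.
Nonzero differences (with sign): -3, +2, +5, -2, +3, +2, +6, +4, +7, -6, +9, +5, -2, -7
Step 2: Count signs: positive = 9, negative = 5.
Step 3: Under H0: P(positive) = 0.5, so the number of positives S ~ Bin(14, 0.5).
Step 4: Two-sided exact p-value = sum of Bin(14,0.5) probabilities at or below the observed probability = 0.423950.
Step 5: alpha = 0.1. fail to reject H0.

n_eff = 14, pos = 9, neg = 5, p = 0.423950, fail to reject H0.


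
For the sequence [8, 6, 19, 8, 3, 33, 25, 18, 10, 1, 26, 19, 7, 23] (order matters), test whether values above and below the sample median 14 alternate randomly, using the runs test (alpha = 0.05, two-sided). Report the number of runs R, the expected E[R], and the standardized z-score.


Step 1: Compute median = 14; label A = above, B = below.
Labels in order: BBABBAAABBAABA  (n_A = 7, n_B = 7)
Step 2: Count runs R = 8.
Step 3: Under H0 (random ordering), E[R] = 2*n_A*n_B/(n_A+n_B) + 1 = 2*7*7/14 + 1 = 8.0000.
        Var[R] = 2*n_A*n_B*(2*n_A*n_B - n_A - n_B) / ((n_A+n_B)^2 * (n_A+n_B-1)) = 8232/2548 = 3.2308.
        SD[R] = 1.7974.
Step 4: R = E[R], so z = 0 with no continuity correction.
Step 5: Two-sided p-value via normal approximation = 2*(1 - Phi(|z|)) = 1.000000.
Step 6: alpha = 0.05. fail to reject H0.

R = 8, z = 0.0000, p = 1.000000, fail to reject H0.


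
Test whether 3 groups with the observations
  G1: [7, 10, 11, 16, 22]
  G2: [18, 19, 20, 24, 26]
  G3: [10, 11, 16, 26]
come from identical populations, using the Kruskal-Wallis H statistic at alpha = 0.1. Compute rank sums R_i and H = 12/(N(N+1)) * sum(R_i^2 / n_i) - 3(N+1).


Step 1: Combine all N = 14 observations and assign midranks.
sorted (value, group, rank): (7,G1,1), (10,G1,2.5), (10,G3,2.5), (11,G1,4.5), (11,G3,4.5), (16,G1,6.5), (16,G3,6.5), (18,G2,8), (19,G2,9), (20,G2,10), (22,G1,11), (24,G2,12), (26,G2,13.5), (26,G3,13.5)
Step 2: Sum ranks within each group.
R_1 = 25.5 (n_1 = 5)
R_2 = 52.5 (n_2 = 5)
R_3 = 27 (n_3 = 4)
Step 3: H = 12/(N(N+1)) * sum(R_i^2/n_i) - 3(N+1)
     = 12/(14*15) * (25.5^2/5 + 52.5^2/5 + 27^2/4) - 3*15
     = 0.057143 * 863.55 - 45
     = 4.345714.
Step 4: Ties present; correction factor C = 1 - 24/(14^3 - 14) = 0.991209. Corrected H = 4.345714 / 0.991209 = 4.384257.
Step 5: Under H0, H ~ chi^2(2); p-value = 0.111679.
Step 6: alpha = 0.1. fail to reject H0.

H = 4.3843, df = 2, p = 0.111679, fail to reject H0.


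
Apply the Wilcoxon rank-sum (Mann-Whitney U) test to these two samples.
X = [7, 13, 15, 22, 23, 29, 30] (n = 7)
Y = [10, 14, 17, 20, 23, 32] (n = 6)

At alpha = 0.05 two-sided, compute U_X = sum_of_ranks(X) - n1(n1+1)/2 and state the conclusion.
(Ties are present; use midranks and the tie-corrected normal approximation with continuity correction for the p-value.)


Step 1: Combine and sort all 13 observations; assign midranks.
sorted (value, group): (7,X), (10,Y), (13,X), (14,Y), (15,X), (17,Y), (20,Y), (22,X), (23,X), (23,Y), (29,X), (30,X), (32,Y)
ranks: 7->1, 10->2, 13->3, 14->4, 15->5, 17->6, 20->7, 22->8, 23->9.5, 23->9.5, 29->11, 30->12, 32->13
Step 2: Rank sum for X: R1 = 1 + 3 + 5 + 8 + 9.5 + 11 + 12 = 49.5.
Step 3: U_X = R1 - n1(n1+1)/2 = 49.5 - 7*8/2 = 49.5 - 28 = 21.5.
       U_Y = n1*n2 - U_X = 42 - 21.5 = 20.5.
Step 4: Ties are present, so use the tie-corrected normal approximation (with continuity correction) for the p-value.
Step 5: p-value = 1.000000; compare to alpha = 0.05. fail to reject H0.

U_X = 21.5, p = 1.000000, fail to reject H0 at alpha = 0.05.


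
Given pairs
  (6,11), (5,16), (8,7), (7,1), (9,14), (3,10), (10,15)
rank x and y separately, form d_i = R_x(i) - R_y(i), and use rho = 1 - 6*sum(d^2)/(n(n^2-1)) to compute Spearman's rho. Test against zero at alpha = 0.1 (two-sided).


Step 1: Rank x and y separately (midranks; no ties here).
rank(x): 6->3, 5->2, 8->5, 7->4, 9->6, 3->1, 10->7
rank(y): 11->4, 16->7, 7->2, 1->1, 14->5, 10->3, 15->6
Step 2: d_i = R_x(i) - R_y(i); compute d_i^2.
  (3-4)^2=1, (2-7)^2=25, (5-2)^2=9, (4-1)^2=9, (6-5)^2=1, (1-3)^2=4, (7-6)^2=1
sum(d^2) = 50.
Step 3: rho = 1 - 6*50 / (7*(7^2 - 1)) = 1 - 300/336 = 0.107143.
Step 4: Under H0, t = rho * sqrt((n-2)/(1-rho^2)) = 0.2410 ~ t(5).
Step 5: Two-sided p-value from the t-distribution with 5 df = 0.819151.
Step 6: alpha = 0.1. fail to reject H0.

rho = 0.1071, p = 0.819151, fail to reject H0 at alpha = 0.1.


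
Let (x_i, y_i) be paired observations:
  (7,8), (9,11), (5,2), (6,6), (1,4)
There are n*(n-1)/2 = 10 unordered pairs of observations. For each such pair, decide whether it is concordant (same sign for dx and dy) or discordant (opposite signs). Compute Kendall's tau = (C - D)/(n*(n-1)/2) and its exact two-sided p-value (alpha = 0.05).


Step 1: Enumerate the 10 unordered pairs (i,j) with i<j and classify each by sign(x_j-x_i) * sign(y_j-y_i).
  (1,2):dx=+2,dy=+3->C; (1,3):dx=-2,dy=-6->C; (1,4):dx=-1,dy=-2->C; (1,5):dx=-6,dy=-4->C
  (2,3):dx=-4,dy=-9->C; (2,4):dx=-3,dy=-5->C; (2,5):dx=-8,dy=-7->C; (3,4):dx=+1,dy=+4->C
  (3,5):dx=-4,dy=+2->D; (4,5):dx=-5,dy=-2->C
Step 2: C = 9, D = 1, total pairs = 10.
Step 3: tau = (C - D)/(n(n-1)/2) = (9 - 1)/10 = 0.800000.
Step 4: Exact two-sided p-value (enumerate n! = 120 permutations of y under H0): p = 0.083333.
Step 5: alpha = 0.05. fail to reject H0.

tau_b = 0.8000 (C=9, D=1), p = 0.083333, fail to reject H0.


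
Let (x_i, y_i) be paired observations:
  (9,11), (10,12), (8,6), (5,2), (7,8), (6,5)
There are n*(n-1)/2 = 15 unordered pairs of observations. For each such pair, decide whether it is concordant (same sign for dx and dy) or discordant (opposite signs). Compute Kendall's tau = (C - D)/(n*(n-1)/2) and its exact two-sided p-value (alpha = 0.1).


Step 1: Enumerate the 15 unordered pairs (i,j) with i<j and classify each by sign(x_j-x_i) * sign(y_j-y_i).
  (1,2):dx=+1,dy=+1->C; (1,3):dx=-1,dy=-5->C; (1,4):dx=-4,dy=-9->C; (1,5):dx=-2,dy=-3->C
  (1,6):dx=-3,dy=-6->C; (2,3):dx=-2,dy=-6->C; (2,4):dx=-5,dy=-10->C; (2,5):dx=-3,dy=-4->C
  (2,6):dx=-4,dy=-7->C; (3,4):dx=-3,dy=-4->C; (3,5):dx=-1,dy=+2->D; (3,6):dx=-2,dy=-1->C
  (4,5):dx=+2,dy=+6->C; (4,6):dx=+1,dy=+3->C; (5,6):dx=-1,dy=-3->C
Step 2: C = 14, D = 1, total pairs = 15.
Step 3: tau = (C - D)/(n(n-1)/2) = (14 - 1)/15 = 0.866667.
Step 4: Exact two-sided p-value (enumerate n! = 720 permutations of y under H0): p = 0.016667.
Step 5: alpha = 0.1. reject H0.

tau_b = 0.8667 (C=14, D=1), p = 0.016667, reject H0.


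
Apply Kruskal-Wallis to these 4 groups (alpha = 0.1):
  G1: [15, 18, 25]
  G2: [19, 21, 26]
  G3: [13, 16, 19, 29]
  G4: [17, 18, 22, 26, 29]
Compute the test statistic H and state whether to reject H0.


Step 1: Combine all N = 15 observations and assign midranks.
sorted (value, group, rank): (13,G3,1), (15,G1,2), (16,G3,3), (17,G4,4), (18,G1,5.5), (18,G4,5.5), (19,G2,7.5), (19,G3,7.5), (21,G2,9), (22,G4,10), (25,G1,11), (26,G2,12.5), (26,G4,12.5), (29,G3,14.5), (29,G4,14.5)
Step 2: Sum ranks within each group.
R_1 = 18.5 (n_1 = 3)
R_2 = 29 (n_2 = 3)
R_3 = 26 (n_3 = 4)
R_4 = 46.5 (n_4 = 5)
Step 3: H = 12/(N(N+1)) * sum(R_i^2/n_i) - 3(N+1)
     = 12/(15*16) * (18.5^2/3 + 29^2/3 + 26^2/4 + 46.5^2/5) - 3*16
     = 0.050000 * 995.867 - 48
     = 1.793333.
Step 4: Ties present; correction factor C = 1 - 24/(15^3 - 15) = 0.992857. Corrected H = 1.793333 / 0.992857 = 1.806235.
Step 5: Under H0, H ~ chi^2(3); p-value = 0.613579.
Step 6: alpha = 0.1. fail to reject H0.

H = 1.8062, df = 3, p = 0.613579, fail to reject H0.


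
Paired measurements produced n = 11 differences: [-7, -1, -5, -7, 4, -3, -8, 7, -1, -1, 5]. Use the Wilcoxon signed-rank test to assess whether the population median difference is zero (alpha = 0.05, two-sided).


Step 1: Drop any zero differences (none here) and take |d_i|.
|d| = [7, 1, 5, 7, 4, 3, 8, 7, 1, 1, 5]
Step 2: Midrank |d_i| (ties get averaged ranks).
ranks: |7|->9, |1|->2, |5|->6.5, |7|->9, |4|->5, |3|->4, |8|->11, |7|->9, |1|->2, |1|->2, |5|->6.5
Step 3: Attach original signs; sum ranks with positive sign and with negative sign.
W+ = 5 + 9 + 6.5 = 20.5
W- = 9 + 2 + 6.5 + 9 + 4 + 11 + 2 + 2 = 45.5
(Check: W+ + W- = 66 should equal n(n+1)/2 = 66.)
Step 4: Test statistic W = min(W+, W-) = 20.5.
Step 5: Ties in |d|, so use the tie-corrected normal approximation.
        E[W] = n(n+1)/4 = 11*12/4 = 33.
        Tie groups: |d|=1 (t=3), |d|=5 (t=2), |d|=7 (t=3); sum(t^3 - t) = 54.
        Var[W] = n(n+1)(2n+1)/24 - sum(t^3-t)/48 = 3036/24 - 54/48 = 125.375.
        z = (W - E[W]) / sqrt(Var[W]) = (20.5 - 33) / 11.1971 = -1.1164.
        Two-sided p = 2*Phi(z) = 0.264268.
Step 6: alpha = 0.05. fail to reject H0.

W+ = 20.5, W- = 45.5, W = min = 20.5, p = 0.264268, fail to reject H0.
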